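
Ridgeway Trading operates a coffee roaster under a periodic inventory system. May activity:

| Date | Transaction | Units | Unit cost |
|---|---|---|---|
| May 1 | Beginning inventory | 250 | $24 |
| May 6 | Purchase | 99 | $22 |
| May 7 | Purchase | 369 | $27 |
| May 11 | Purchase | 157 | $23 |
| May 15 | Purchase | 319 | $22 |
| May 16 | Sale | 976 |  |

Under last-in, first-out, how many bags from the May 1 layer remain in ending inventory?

May 16, 976 sold [LIFO — newest first]: 319 @ $22 + 157 @ $23 + 369 @ $27 + 99 @ $22 + 32 @ $24 = $23,538
Ending inventory: 218 @ $24 = $5,232

218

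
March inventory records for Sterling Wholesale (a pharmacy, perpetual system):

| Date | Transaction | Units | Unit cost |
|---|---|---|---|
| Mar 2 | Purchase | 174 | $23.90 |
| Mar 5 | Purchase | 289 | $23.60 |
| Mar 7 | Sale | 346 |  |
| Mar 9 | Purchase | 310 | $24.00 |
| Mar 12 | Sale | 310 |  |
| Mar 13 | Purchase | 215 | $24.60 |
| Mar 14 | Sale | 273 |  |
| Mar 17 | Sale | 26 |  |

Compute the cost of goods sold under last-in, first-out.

COGS = $22,919.30

Mar 7, 346 sold [LIFO — newest first]: 289 @ $23.60 + 57 @ $23.90 = $8,182.70
Mar 12, 310 sold [LIFO — newest first]: 310 @ $24.00 = $7,440.00
Mar 14, 273 sold [LIFO — newest first]: 215 @ $24.60 + 58 @ $23.90 = $6,675.20
Mar 17, 26 sold [LIFO — newest first]: 26 @ $23.90 = $621.40
Total COGS = $8,182.70 + $7,440.00 + $6,675.20 + $621.40 = $22,919.30
Ending inventory: 33 @ $23.90 = $788.70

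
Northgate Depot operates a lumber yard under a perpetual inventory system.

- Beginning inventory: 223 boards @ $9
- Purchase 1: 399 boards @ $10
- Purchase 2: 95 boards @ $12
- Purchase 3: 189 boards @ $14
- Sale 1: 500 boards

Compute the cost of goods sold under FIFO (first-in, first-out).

Sale 1 (500) [FIFO — oldest first]: 223 @ $9 + 277 @ $10 = $4,777
Ending inventory: 122 @ $10 + 95 @ $12 + 189 @ $14 = $5,006
Check: goods available $9,783 = COGS $4,777 + ending $5,006

COGS = $4,777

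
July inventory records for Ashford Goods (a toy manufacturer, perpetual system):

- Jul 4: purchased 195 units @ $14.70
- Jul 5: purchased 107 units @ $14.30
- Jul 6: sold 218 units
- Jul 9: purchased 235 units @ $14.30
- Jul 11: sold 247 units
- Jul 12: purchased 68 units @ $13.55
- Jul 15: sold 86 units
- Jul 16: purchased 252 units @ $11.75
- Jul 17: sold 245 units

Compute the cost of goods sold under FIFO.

COGS = $10,922.75

Jul 6, 218 sold [FIFO — oldest first]: 195 @ $14.70 + 23 @ $14.30 = $3,195.40
Jul 11, 247 sold [FIFO — oldest first]: 84 @ $14.30 + 163 @ $14.30 = $3,532.10
Jul 15, 86 sold [FIFO — oldest first]: 72 @ $14.30 + 14 @ $13.55 = $1,219.30
Jul 17, 245 sold [FIFO — oldest first]: 54 @ $13.55 + 191 @ $11.75 = $2,975.95
Total COGS = $3,195.40 + $3,532.10 + $1,219.30 + $2,975.95 = $10,922.75
Ending inventory: 61 @ $11.75 = $716.75
Check: goods available $11,639.50 = COGS $10,922.75 + ending $716.75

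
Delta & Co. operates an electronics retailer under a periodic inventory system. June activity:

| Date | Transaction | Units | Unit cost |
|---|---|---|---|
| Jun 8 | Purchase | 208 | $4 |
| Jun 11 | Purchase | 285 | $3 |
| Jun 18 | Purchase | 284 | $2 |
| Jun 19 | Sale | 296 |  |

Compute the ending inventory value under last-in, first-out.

Ending inventory = $1,651

Jun 19, 296 sold [LIFO — newest first]: 284 @ $2 + 12 @ $3 = $604
Ending inventory: 208 @ $4 + 273 @ $3 = $1,651
Check: goods available $2,255 = COGS $604 + ending $1,651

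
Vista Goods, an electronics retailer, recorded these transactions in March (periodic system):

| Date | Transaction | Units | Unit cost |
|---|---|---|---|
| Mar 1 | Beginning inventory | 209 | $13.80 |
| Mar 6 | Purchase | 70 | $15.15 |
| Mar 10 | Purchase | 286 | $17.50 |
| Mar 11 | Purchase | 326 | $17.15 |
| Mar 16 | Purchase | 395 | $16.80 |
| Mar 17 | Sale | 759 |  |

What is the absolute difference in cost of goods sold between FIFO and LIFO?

FIFO COGS: 209 @ $13.80 + 70 @ $15.15 + 286 @ $17.50 + 194 @ $17.15 = $12,276.80
LIFO COGS: 395 @ $16.80 + 326 @ $17.15 + 38 @ $17.50 = $12,891.90
Difference = |$12,276.80 − $12,891.90| = $615.10

$615.10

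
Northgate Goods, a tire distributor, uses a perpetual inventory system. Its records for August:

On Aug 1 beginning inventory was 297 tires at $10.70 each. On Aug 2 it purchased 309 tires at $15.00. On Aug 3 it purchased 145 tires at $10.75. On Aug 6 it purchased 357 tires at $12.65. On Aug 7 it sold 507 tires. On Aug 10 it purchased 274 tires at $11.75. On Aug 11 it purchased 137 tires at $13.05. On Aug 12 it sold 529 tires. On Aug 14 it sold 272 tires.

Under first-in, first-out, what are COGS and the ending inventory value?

COGS = $16,237.70; ending inventory = $2,657.35

Aug 7, 507 sold [FIFO — oldest first]: 297 @ $10.70 + 210 @ $15.00 = $6,327.90
Aug 12, 529 sold [FIFO — oldest first]: 99 @ $15.00 + 145 @ $10.75 + 285 @ $12.65 = $6,649.00
Aug 14, 272 sold [FIFO — oldest first]: 72 @ $12.65 + 200 @ $11.75 = $3,260.80
Total COGS = $6,327.90 + $6,649.00 + $3,260.80 = $16,237.70
Ending inventory: 74 @ $11.75 + 137 @ $13.05 = $2,657.35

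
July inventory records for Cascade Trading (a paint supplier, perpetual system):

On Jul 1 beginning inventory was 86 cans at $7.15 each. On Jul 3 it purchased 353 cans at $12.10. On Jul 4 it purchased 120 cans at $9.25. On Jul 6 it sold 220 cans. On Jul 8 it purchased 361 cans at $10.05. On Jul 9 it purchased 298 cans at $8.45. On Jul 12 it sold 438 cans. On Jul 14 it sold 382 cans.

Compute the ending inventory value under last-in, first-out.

Ending inventory = $1,728.10

Jul 6, 220 sold [LIFO — newest first]: 120 @ $9.25 + 100 @ $12.10 = $2,320.00
Jul 12, 438 sold [LIFO — newest first]: 298 @ $8.45 + 140 @ $10.05 = $3,925.10
Jul 14, 382 sold [LIFO — newest first]: 221 @ $10.05 + 161 @ $12.10 = $4,169.15
Total COGS = $2,320.00 + $3,925.10 + $4,169.15 = $10,414.25
Ending inventory: 86 @ $7.15 + 92 @ $12.10 = $1,728.10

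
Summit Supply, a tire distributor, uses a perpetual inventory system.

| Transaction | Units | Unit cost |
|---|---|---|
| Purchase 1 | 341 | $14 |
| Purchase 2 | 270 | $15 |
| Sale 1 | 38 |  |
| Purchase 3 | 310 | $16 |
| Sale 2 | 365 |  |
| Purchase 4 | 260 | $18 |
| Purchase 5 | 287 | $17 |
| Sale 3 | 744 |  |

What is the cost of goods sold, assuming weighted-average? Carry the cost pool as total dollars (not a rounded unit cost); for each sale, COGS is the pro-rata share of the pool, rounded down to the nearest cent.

COGS = $18,121.62

After Purchase 1: 341 on hand, pool $4,774.00 (≈ $14.0000 each)
After Purchase 2: 611 on hand, pool $8,824.00 (≈ $14.4419 each)
Sale 1, sell 38: 38/611 × $8,824.00 → $548.79
After Purchase 3: 883 on hand, pool $13,235.21 (≈ $14.9889 each)
Sale 2, sell 365: 365/883 × $13,235.21 → $5,470.95
After Purchase 4: 778 on hand, pool $12,444.26 (≈ $15.9952 each)
After Purchase 5: 1065 on hand, pool $17,323.26 (≈ $16.2660 each)
Sale 3, sell 744: 744/1065 × $17,323.26 → $12,101.88
Total COGS = $548.79 + $5,470.95 + $12,101.88 = $18,121.62
Ending inventory (cost pool remaining) = $5,221.38
Check: goods available $23,343.00 = COGS $18,121.62 + ending $5,221.38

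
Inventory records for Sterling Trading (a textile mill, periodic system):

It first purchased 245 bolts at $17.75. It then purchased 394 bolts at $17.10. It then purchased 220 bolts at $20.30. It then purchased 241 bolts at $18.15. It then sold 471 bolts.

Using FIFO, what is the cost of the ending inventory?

Ending inventory = $11,712.95

Sale 1 (471) [FIFO — oldest first]: 245 @ $17.75 + 226 @ $17.10 = $8,213.35
Ending inventory: 168 @ $17.10 + 220 @ $20.30 + 241 @ $18.15 = $11,712.95
Check: goods available $19,926.30 = COGS $8,213.35 + ending $11,712.95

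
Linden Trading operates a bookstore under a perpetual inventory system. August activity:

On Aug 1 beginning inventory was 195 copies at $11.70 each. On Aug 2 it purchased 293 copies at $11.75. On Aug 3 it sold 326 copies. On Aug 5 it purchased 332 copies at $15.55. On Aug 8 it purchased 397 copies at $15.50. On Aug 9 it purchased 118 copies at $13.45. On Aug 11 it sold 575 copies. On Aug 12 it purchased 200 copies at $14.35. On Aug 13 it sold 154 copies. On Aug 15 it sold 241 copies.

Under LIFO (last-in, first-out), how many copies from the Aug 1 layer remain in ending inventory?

Aug 3, 326 sold [LIFO — newest first]: 293 @ $11.75 + 33 @ $11.70 = $3,828.85
Aug 11, 575 sold [LIFO — newest first]: 118 @ $13.45 + 397 @ $15.50 + 60 @ $15.55 = $8,673.60
Aug 13, 154 sold [LIFO — newest first]: 154 @ $14.35 = $2,209.90
Aug 15, 241 sold [LIFO — newest first]: 46 @ $14.35 + 195 @ $15.55 = $3,692.35
Total COGS = $3,828.85 + $8,673.60 + $2,209.90 + $3,692.35 = $18,404.70
Ending inventory: 162 @ $11.70 + 77 @ $15.55 = $3,092.75

162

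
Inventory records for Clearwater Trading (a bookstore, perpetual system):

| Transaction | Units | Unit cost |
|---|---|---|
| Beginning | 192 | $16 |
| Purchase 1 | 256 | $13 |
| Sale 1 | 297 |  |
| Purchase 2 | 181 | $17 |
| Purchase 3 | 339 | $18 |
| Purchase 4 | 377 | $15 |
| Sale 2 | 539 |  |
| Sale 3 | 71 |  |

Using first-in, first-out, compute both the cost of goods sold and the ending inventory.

Sale 1 (297) [FIFO — oldest first]: 192 @ $16 + 105 @ $13 = $4,437
Sale 2 (539) [FIFO — oldest first]: 151 @ $13 + 181 @ $17 + 207 @ $18 = $8,766
Sale 3 (71) [FIFO — oldest first]: 71 @ $18 = $1,278
Total COGS = $4,437 + $8,766 + $1,278 = $14,481
Ending inventory: 61 @ $18 + 377 @ $15 = $6,753

COGS = $14,481; ending inventory = $6,753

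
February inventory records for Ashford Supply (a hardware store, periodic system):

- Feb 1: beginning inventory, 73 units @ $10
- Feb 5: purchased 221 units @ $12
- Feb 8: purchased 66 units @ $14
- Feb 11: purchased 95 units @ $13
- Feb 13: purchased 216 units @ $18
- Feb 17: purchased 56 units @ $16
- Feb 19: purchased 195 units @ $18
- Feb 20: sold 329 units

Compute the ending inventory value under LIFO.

Feb 20, 329 sold [LIFO — newest first]: 195 @ $18 + 56 @ $16 + 78 @ $18 = $5,810
Ending inventory: 73 @ $10 + 221 @ $12 + 66 @ $14 + 95 @ $13 + 138 @ $18 = $8,025

Ending inventory = $8,025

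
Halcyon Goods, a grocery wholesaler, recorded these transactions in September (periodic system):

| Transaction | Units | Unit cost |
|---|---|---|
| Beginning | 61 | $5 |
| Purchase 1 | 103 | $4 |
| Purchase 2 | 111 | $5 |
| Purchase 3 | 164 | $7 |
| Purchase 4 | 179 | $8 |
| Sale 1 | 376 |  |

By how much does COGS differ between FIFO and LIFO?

$766

FIFO COGS: 61 @ $5 + 103 @ $4 + 111 @ $5 + 101 @ $7 = $1,979
LIFO COGS: 179 @ $8 + 164 @ $7 + 33 @ $5 = $2,745
Difference = |$1,979 − $2,745| = $766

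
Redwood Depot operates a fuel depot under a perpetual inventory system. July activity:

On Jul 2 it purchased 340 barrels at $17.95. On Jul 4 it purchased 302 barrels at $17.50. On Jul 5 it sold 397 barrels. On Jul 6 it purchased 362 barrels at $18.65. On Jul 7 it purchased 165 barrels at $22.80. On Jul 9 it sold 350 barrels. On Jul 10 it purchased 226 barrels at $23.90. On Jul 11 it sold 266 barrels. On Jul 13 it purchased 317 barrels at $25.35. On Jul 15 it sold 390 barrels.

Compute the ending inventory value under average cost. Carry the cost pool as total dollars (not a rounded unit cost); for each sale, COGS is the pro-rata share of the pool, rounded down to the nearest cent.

After Jul 2: 340 on hand, pool $6,103.00 (≈ $17.9500 each)
After Jul 4: 642 on hand, pool $11,388.00 (≈ $17.7383 each)
Jul 5, sell 397: 397/642 × $11,388.00 → $7,042.11
After Jul 6: 607 on hand, pool $11,097.19 (≈ $18.2820 each)
After Jul 7: 772 on hand, pool $14,859.19 (≈ $19.2477 each)
Jul 9, sell 350: 350/772 × $14,859.19 → $6,736.67
After Jul 10: 648 on hand, pool $13,523.92 (≈ $20.8702 each)
Jul 11, sell 266: 266/648 × $13,523.92 → $5,551.48
After Jul 13: 699 on hand, pool $16,008.39 (≈ $22.9018 each)
Jul 15, sell 390: 390/699 × $16,008.39 → $8,931.71
Total COGS = $7,042.11 + $6,736.67 + $5,551.48 + $8,931.71 = $28,261.97
Ending inventory (cost pool remaining) = $7,076.68
Check: goods available $35,338.65 = COGS $28,261.97 + ending $7,076.68

Ending inventory = $7,076.68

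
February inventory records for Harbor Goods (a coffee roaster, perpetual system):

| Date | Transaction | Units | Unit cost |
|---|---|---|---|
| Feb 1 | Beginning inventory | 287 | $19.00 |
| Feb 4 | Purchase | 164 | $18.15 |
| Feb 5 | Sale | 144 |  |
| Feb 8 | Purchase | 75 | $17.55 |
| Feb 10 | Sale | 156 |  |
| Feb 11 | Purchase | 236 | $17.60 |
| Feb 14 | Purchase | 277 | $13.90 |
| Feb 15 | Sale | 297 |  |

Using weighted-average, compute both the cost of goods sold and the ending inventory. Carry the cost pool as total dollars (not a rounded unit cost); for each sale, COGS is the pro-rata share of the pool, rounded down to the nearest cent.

COGS = $10,466.36; ending inventory = $7,283.39

After Feb 1: 287 on hand, pool $5,453.00 (≈ $19.0000 each)
After Feb 4: 451 on hand, pool $8,429.60 (≈ $18.6909 each)
Feb 5, sell 144: 144/451 × $8,429.60 → $2,691.49
After Feb 8: 382 on hand, pool $7,054.36 (≈ $18.4669 each)
Feb 10, sell 156: 156/382 × $7,054.36 → $2,880.83
After Feb 11: 462 on hand, pool $8,327.13 (≈ $18.0241 each)
After Feb 14: 739 on hand, pool $12,177.43 (≈ $16.4783 each)
Feb 15, sell 297: 297/739 × $12,177.43 → $4,894.04
Total COGS = $2,691.49 + $2,880.83 + $4,894.04 = $10,466.36
Ending inventory (cost pool remaining) = $7,283.39
Check: goods available $17,749.75 = COGS $10,466.36 + ending $7,283.39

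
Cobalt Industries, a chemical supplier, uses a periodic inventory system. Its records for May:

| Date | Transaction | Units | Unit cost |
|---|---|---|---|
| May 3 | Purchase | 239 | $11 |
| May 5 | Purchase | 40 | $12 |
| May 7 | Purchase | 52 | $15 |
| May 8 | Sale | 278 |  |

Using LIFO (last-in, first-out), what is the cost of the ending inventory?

Ending inventory = $583

May 8, 278 sold [LIFO — newest first]: 52 @ $15 + 40 @ $12 + 186 @ $11 = $3,306
Ending inventory: 53 @ $11 = $583
Check: goods available $3,889 = COGS $3,306 + ending $583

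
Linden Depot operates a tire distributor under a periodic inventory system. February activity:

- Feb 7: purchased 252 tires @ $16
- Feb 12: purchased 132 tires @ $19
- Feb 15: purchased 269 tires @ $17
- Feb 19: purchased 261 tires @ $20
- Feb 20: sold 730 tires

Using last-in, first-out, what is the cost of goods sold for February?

Feb 20, 730 sold [LIFO — newest first]: 261 @ $20 + 269 @ $17 + 132 @ $19 + 68 @ $16 = $13,389
Ending inventory: 184 @ $16 = $2,944
Check: goods available $16,333 = COGS $13,389 + ending $2,944

COGS = $13,389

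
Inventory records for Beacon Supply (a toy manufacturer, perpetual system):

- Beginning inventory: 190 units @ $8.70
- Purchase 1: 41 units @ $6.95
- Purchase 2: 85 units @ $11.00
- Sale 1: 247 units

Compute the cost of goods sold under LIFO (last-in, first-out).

COGS = $2,272.65

Sale 1 (247) [LIFO — newest first]: 85 @ $11.00 + 41 @ $6.95 + 121 @ $8.70 = $2,272.65
Ending inventory: 69 @ $8.70 = $600.30
Check: goods available $2,872.95 = COGS $2,272.65 + ending $600.30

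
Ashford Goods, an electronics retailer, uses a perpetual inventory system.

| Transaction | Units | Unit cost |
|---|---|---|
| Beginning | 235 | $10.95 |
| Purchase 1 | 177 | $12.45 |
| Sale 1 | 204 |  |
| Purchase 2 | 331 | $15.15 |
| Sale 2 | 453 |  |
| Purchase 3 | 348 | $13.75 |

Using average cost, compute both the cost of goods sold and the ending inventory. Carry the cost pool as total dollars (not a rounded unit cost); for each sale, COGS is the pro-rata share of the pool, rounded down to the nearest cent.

After Beginning: 235 on hand, pool $2,573.25 (≈ $10.9500 each)
After Purchase 1: 412 on hand, pool $4,776.90 (≈ $11.5944 each)
Sale 1, sell 204: 204/412 × $4,776.90 → $2,365.26
After Purchase 2: 539 on hand, pool $7,426.29 (≈ $13.7779 each)
Sale 2, sell 453: 453/539 × $7,426.29 → $6,241.39
After Purchase 3: 434 on hand, pool $5,969.90 (≈ $13.7555 each)
Total COGS = $2,365.26 + $6,241.39 = $8,606.65
Ending inventory (cost pool remaining) = $5,969.90
Check: goods available $14,576.55 = COGS $8,606.65 + ending $5,969.90

COGS = $8,606.65; ending inventory = $5,969.90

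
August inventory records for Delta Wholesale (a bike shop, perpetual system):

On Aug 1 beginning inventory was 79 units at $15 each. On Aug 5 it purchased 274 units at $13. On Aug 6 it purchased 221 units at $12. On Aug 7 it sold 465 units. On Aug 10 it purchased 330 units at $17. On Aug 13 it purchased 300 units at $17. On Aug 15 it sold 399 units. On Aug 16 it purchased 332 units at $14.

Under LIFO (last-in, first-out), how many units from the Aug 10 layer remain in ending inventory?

231

Aug 7, 465 sold [LIFO — newest first]: 221 @ $12 + 244 @ $13 = $5,824
Aug 15, 399 sold [LIFO — newest first]: 300 @ $17 + 99 @ $17 = $6,783
Total COGS = $5,824 + $6,783 = $12,607
Ending inventory: 79 @ $15 + 30 @ $13 + 231 @ $17 + 332 @ $14 = $10,150
Check: goods available $22,757 = COGS $12,607 + ending $10,150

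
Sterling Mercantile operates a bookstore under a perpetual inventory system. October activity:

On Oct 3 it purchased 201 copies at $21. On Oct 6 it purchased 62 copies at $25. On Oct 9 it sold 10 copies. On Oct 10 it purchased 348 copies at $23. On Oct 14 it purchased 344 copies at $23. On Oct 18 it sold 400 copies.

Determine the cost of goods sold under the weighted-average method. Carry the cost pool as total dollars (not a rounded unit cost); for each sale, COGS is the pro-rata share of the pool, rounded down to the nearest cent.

After Oct 3: 201 on hand, pool $4,221.00 (≈ $21.0000 each)
After Oct 6: 263 on hand, pool $5,771.00 (≈ $21.9430 each)
Oct 9, sell 10: 10/263 × $5,771.00 → $219.42
After Oct 10: 601 on hand, pool $13,555.58 (≈ $22.5550 each)
After Oct 14: 945 on hand, pool $21,467.58 (≈ $22.7170 each)
Oct 18, sell 400: 400/945 × $21,467.58 → $9,086.80
Total COGS = $219.42 + $9,086.80 = $9,306.22
Ending inventory (cost pool remaining) = $12,380.78

COGS = $9,306.22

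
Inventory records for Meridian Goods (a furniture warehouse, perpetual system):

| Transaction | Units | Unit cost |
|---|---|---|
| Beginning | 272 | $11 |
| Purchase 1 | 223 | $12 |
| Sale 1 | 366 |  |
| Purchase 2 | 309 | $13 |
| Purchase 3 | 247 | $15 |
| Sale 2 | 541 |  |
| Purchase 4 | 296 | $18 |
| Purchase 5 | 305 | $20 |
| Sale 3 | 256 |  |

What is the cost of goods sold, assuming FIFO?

Sale 1 (366) [FIFO — oldest first]: 272 @ $11 + 94 @ $12 = $4,120
Sale 2 (541) [FIFO — oldest first]: 129 @ $12 + 309 @ $13 + 103 @ $15 = $7,110
Sale 3 (256) [FIFO — oldest first]: 144 @ $15 + 112 @ $18 = $4,176
Total COGS = $4,120 + $7,110 + $4,176 = $15,406
Ending inventory: 184 @ $18 + 305 @ $20 = $9,412
Check: goods available $24,818 = COGS $15,406 + ending $9,412

COGS = $15,406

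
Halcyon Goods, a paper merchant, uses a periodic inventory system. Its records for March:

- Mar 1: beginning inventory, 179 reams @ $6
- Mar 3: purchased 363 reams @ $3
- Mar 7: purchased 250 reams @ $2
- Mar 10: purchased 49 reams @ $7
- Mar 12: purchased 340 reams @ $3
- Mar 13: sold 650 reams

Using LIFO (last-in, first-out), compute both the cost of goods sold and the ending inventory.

Mar 13, 650 sold [LIFO — newest first]: 340 @ $3 + 49 @ $7 + 250 @ $2 + 11 @ $3 = $1,896
Ending inventory: 179 @ $6 + 352 @ $3 = $2,130
Check: goods available $4,026 = COGS $1,896 + ending $2,130

COGS = $1,896; ending inventory = $2,130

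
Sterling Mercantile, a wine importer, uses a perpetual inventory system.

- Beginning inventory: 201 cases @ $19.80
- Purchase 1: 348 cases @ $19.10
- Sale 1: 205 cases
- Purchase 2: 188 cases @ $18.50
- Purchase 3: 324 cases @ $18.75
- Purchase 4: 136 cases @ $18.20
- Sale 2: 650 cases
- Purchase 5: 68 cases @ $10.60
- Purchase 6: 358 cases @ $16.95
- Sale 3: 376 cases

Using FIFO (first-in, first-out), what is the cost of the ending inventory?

Sale 1 (205) [FIFO — oldest first]: 201 @ $19.80 + 4 @ $19.10 = $4,056.20
Sale 2 (650) [FIFO — oldest first]: 344 @ $19.10 + 188 @ $18.50 + 118 @ $18.75 = $12,260.90
Sale 3 (376) [FIFO — oldest first]: 206 @ $18.75 + 136 @ $18.20 + 34 @ $10.60 = $6,698.10
Total COGS = $4,056.20 + $12,260.90 + $6,698.10 = $23,015.20
Ending inventory: 34 @ $10.60 + 358 @ $16.95 = $6,428.50

Ending inventory = $6,428.50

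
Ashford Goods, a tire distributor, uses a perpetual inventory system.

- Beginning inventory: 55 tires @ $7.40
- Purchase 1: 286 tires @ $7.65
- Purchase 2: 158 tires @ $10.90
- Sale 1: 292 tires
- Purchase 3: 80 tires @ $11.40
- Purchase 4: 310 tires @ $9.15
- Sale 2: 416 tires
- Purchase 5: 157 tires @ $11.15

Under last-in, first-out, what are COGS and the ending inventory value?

COGS = $6,694.70; ending inventory = $3,121.45

Sale 1 (292) [LIFO — newest first]: 158 @ $10.90 + 134 @ $7.65 = $2,747.30
Sale 2 (416) [LIFO — newest first]: 310 @ $9.15 + 80 @ $11.40 + 26 @ $7.65 = $3,947.40
Total COGS = $2,747.30 + $3,947.40 = $6,694.70
Ending inventory: 55 @ $7.40 + 126 @ $7.65 + 157 @ $11.15 = $3,121.45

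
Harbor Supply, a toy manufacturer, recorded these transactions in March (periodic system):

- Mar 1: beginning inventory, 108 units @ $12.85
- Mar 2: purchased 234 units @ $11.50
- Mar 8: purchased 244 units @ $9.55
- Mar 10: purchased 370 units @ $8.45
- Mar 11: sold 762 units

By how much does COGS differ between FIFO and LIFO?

FIFO COGS: 108 @ $12.85 + 234 @ $11.50 + 244 @ $9.55 + 176 @ $8.45 = $7,896.20
LIFO COGS: 370 @ $8.45 + 244 @ $9.55 + 148 @ $11.50 = $7,158.70
Difference = |$7,896.20 − $7,158.70| = $737.50

$737.50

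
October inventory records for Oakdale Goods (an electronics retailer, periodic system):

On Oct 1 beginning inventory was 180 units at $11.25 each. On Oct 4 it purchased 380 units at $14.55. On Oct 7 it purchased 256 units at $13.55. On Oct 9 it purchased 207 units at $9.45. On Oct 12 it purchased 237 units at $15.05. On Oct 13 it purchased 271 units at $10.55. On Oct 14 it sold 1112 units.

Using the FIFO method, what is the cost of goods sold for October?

COGS = $14,318.40

Oct 14, 1112 sold [FIFO — oldest first]: 180 @ $11.25 + 380 @ $14.55 + 256 @ $13.55 + 207 @ $9.45 + 89 @ $15.05 = $14,318.40
Ending inventory: 148 @ $15.05 + 271 @ $10.55 = $5,086.45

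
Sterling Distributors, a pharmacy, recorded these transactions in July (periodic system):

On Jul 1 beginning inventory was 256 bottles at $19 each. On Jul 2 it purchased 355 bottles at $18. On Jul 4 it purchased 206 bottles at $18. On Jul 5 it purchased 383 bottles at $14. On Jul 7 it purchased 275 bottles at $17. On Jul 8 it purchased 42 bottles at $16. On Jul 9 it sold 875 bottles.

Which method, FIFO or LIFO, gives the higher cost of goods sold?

FIFO COGS: 256 @ $19 + 355 @ $18 + 206 @ $18 + 58 @ $14 = $15,774
LIFO COGS: 42 @ $16 + 275 @ $17 + 383 @ $14 + 175 @ $18 = $13,859

FIFO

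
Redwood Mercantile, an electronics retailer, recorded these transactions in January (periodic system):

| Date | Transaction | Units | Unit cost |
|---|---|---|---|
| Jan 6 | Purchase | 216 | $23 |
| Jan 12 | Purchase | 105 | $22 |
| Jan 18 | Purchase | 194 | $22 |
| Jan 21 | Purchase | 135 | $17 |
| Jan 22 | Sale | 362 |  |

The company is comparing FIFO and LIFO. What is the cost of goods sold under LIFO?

FIFO COGS: 216 @ $23 + 105 @ $22 + 41 @ $22 = $8,180
LIFO COGS: 135 @ $17 + 194 @ $22 + 33 @ $22 = $7,289

COGS = $7,289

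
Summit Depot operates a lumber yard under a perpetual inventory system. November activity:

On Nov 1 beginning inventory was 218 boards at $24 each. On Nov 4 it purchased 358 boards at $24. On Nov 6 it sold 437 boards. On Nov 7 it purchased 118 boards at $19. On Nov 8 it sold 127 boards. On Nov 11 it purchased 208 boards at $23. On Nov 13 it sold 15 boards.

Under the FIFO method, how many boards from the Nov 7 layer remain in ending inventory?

115

Nov 6, 437 sold [FIFO — oldest first]: 218 @ $24 + 219 @ $24 = $10,488
Nov 8, 127 sold [FIFO — oldest first]: 127 @ $24 = $3,048
Nov 13, 15 sold [FIFO — oldest first]: 12 @ $24 + 3 @ $19 = $345
Total COGS = $10,488 + $3,048 + $345 = $13,881
Ending inventory: 115 @ $19 + 208 @ $23 = $6,969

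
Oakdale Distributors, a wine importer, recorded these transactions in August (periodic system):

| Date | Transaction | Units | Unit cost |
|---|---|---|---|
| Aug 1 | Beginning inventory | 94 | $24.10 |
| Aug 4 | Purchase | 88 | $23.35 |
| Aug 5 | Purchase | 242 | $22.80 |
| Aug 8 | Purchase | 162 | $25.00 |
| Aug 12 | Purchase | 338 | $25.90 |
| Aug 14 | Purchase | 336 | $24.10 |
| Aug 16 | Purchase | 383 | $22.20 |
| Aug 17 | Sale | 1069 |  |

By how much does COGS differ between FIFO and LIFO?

FIFO COGS: 94 @ $24.10 + 88 @ $23.35 + 242 @ $22.80 + 162 @ $25.00 + 338 @ $25.90 + 145 @ $24.10 = $26,136.50
LIFO COGS: 383 @ $22.20 + 336 @ $24.10 + 338 @ $25.90 + 12 @ $25.00 = $25,654.40
Difference = |$26,136.50 − $25,654.40| = $482.10

$482.10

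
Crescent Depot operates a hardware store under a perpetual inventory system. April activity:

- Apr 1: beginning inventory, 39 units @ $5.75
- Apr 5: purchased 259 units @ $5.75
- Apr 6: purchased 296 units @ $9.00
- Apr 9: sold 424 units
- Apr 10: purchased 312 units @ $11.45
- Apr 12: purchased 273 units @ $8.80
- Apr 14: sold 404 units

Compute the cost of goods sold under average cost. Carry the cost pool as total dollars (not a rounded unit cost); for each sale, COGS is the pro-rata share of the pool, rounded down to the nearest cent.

COGS = $6,992.17

After Apr 1: 39 on hand, pool $224.25 (≈ $5.7500 each)
After Apr 5: 298 on hand, pool $1,713.50 (≈ $5.7500 each)
After Apr 6: 594 on hand, pool $4,377.50 (≈ $7.3695 each)
Apr 9, sell 424: 424/594 × $4,377.50 → $3,124.68
After Apr 10: 482 on hand, pool $4,825.22 (≈ $10.0108 each)
After Apr 12: 755 on hand, pool $7,227.62 (≈ $9.5730 each)
Apr 14, sell 404: 404/755 × $7,227.62 → $3,867.49
Total COGS = $3,124.68 + $3,867.49 = $6,992.17
Ending inventory (cost pool remaining) = $3,360.13
Check: goods available $10,352.30 = COGS $6,992.17 + ending $3,360.13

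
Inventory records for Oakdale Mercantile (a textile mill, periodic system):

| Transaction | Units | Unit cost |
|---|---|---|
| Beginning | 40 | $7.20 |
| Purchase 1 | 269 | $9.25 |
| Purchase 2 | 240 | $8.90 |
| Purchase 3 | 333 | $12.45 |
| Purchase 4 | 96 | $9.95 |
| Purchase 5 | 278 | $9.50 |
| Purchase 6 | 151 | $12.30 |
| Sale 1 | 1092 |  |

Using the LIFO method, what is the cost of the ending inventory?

Sale 1 (1092) [LIFO — newest first]: 151 @ $12.30 + 278 @ $9.50 + 96 @ $9.95 + 333 @ $12.45 + 234 @ $8.90 = $11,681.95
Ending inventory: 40 @ $7.20 + 269 @ $9.25 + 6 @ $8.90 = $2,829.65

Ending inventory = $2,829.65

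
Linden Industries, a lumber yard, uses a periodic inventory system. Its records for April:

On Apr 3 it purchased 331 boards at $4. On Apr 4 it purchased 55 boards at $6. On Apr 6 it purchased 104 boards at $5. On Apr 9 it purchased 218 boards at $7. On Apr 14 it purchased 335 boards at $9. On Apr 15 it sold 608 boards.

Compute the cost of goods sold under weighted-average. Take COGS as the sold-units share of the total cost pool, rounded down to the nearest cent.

COGS = $3,914.40

Apr 15, sell 608: 608/1043 × $6,715.00 → $3,914.40
Ending inventory (cost pool remaining) = $2,800.60
Check: goods available $6,715.00 = COGS $3,914.40 + ending $2,800.60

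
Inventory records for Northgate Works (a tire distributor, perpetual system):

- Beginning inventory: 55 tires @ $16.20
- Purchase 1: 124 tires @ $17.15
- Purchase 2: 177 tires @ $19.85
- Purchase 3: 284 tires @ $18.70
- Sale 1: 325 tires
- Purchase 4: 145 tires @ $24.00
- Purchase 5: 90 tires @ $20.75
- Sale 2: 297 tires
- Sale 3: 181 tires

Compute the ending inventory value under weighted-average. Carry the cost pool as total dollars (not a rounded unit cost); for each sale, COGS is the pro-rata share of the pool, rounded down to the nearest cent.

Ending inventory = $1,463.04

After Beginning: 55 on hand, pool $891.00 (≈ $16.2000 each)
After Purchase 1: 179 on hand, pool $3,017.60 (≈ $16.8581 each)
After Purchase 2: 356 on hand, pool $6,531.05 (≈ $18.3456 each)
After Purchase 3: 640 on hand, pool $11,841.85 (≈ $18.5029 each)
Sale 1, sell 325: 325/640 × $11,841.85 → $6,013.43
After Purchase 4: 460 on hand, pool $9,308.42 (≈ $20.2357 each)
After Purchase 5: 550 on hand, pool $11,175.92 (≈ $20.3199 each)
Sale 2, sell 297: 297/550 × $11,175.92 → $6,034.99
Sale 3, sell 181: 181/253 × $5,140.93 → $3,677.89
Total COGS = $6,013.43 + $6,034.99 + $3,677.89 = $15,726.31
Ending inventory (cost pool remaining) = $1,463.04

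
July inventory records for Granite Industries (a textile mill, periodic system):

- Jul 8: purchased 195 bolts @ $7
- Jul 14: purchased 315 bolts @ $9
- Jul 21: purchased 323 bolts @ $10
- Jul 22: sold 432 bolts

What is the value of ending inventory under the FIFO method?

Jul 22, 432 sold [FIFO — oldest first]: 195 @ $7 + 237 @ $9 = $3,498
Ending inventory: 78 @ $9 + 323 @ $10 = $3,932

Ending inventory = $3,932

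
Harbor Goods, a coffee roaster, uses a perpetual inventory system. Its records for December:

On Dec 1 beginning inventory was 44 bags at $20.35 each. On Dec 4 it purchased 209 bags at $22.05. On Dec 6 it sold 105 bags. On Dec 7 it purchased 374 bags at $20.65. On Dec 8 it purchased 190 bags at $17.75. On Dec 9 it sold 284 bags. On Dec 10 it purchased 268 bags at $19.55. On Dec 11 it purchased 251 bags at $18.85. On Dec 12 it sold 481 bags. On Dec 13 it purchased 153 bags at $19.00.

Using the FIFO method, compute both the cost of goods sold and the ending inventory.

Dec 6, 105 sold [FIFO — oldest first]: 44 @ $20.35 + 61 @ $22.05 = $2,240.45
Dec 9, 284 sold [FIFO — oldest first]: 148 @ $22.05 + 136 @ $20.65 = $6,071.80
Dec 12, 481 sold [FIFO — oldest first]: 238 @ $20.65 + 190 @ $17.75 + 53 @ $19.55 = $9,323.35
Total COGS = $2,240.45 + $6,071.80 + $9,323.35 = $17,635.60
Ending inventory: 215 @ $19.55 + 251 @ $18.85 + 153 @ $19.00 = $11,841.60

COGS = $17,635.60; ending inventory = $11,841.60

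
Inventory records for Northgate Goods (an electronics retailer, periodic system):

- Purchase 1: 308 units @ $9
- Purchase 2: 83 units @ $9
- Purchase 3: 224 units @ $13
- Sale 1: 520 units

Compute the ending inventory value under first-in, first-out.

Sale 1 (520) [FIFO — oldest first]: 308 @ $9 + 83 @ $9 + 129 @ $13 = $5,196
Ending inventory: 95 @ $13 = $1,235
Check: goods available $6,431 = COGS $5,196 + ending $1,235

Ending inventory = $1,235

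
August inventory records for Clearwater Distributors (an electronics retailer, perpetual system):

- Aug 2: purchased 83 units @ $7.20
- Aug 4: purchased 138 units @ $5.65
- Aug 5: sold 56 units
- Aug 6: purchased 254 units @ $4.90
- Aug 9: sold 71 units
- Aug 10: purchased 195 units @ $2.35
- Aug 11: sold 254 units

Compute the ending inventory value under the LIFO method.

Aug 5, 56 sold [LIFO — newest first]: 56 @ $5.65 = $316.40
Aug 9, 71 sold [LIFO — newest first]: 71 @ $4.90 = $347.90
Aug 11, 254 sold [LIFO — newest first]: 195 @ $2.35 + 59 @ $4.90 = $747.35
Total COGS = $316.40 + $347.90 + $747.35 = $1,411.65
Ending inventory: 83 @ $7.20 + 82 @ $5.65 + 124 @ $4.90 = $1,668.50
Check: goods available $3,080.15 = COGS $1,411.65 + ending $1,668.50

Ending inventory = $1,668.50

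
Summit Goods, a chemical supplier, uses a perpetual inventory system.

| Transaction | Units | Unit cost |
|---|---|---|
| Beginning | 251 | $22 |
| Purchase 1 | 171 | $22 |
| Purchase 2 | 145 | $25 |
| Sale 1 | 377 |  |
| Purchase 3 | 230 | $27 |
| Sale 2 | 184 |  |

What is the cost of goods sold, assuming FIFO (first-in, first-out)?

Sale 1 (377) [FIFO — oldest first]: 251 @ $22 + 126 @ $22 = $8,294
Sale 2 (184) [FIFO — oldest first]: 45 @ $22 + 139 @ $25 = $4,465
Total COGS = $8,294 + $4,465 = $12,759
Ending inventory: 6 @ $25 + 230 @ $27 = $6,360

COGS = $12,759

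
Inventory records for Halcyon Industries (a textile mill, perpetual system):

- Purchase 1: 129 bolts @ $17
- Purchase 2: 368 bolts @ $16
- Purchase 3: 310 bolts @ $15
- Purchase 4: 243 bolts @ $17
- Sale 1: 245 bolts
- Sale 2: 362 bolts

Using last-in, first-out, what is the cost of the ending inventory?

Sale 1 (245) [LIFO — newest first]: 243 @ $17 + 2 @ $15 = $4,161
Sale 2 (362) [LIFO — newest first]: 308 @ $15 + 54 @ $16 = $5,484
Total COGS = $4,161 + $5,484 = $9,645
Ending inventory: 129 @ $17 + 314 @ $16 = $7,217

Ending inventory = $7,217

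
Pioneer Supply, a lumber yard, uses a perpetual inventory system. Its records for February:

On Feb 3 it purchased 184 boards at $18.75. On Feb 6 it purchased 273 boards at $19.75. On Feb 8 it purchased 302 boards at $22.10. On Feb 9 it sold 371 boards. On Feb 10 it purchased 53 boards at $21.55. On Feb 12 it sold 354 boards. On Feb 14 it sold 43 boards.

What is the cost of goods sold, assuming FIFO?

COGS = $15,709.90

Feb 9, 371 sold [FIFO — oldest first]: 184 @ $18.75 + 187 @ $19.75 = $7,143.25
Feb 12, 354 sold [FIFO — oldest first]: 86 @ $19.75 + 268 @ $22.10 = $7,621.30
Feb 14, 43 sold [FIFO — oldest first]: 34 @ $22.10 + 9 @ $21.55 = $945.35
Total COGS = $7,143.25 + $7,621.30 + $945.35 = $15,709.90
Ending inventory: 44 @ $21.55 = $948.20
Check: goods available $16,658.10 = COGS $15,709.90 + ending $948.20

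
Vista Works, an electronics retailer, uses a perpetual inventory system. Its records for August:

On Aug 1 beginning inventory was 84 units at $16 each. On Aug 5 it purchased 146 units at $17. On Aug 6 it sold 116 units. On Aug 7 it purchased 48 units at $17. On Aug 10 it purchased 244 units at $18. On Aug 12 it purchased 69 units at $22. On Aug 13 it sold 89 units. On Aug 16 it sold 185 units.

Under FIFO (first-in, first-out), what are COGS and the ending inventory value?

Aug 6, 116 sold [FIFO — oldest first]: 84 @ $16 + 32 @ $17 = $1,888
Aug 13, 89 sold [FIFO — oldest first]: 89 @ $17 = $1,513
Aug 16, 185 sold [FIFO — oldest first]: 25 @ $17 + 48 @ $17 + 112 @ $18 = $3,257
Total COGS = $1,888 + $1,513 + $3,257 = $6,658
Ending inventory: 132 @ $18 + 69 @ $22 = $3,894

COGS = $6,658; ending inventory = $3,894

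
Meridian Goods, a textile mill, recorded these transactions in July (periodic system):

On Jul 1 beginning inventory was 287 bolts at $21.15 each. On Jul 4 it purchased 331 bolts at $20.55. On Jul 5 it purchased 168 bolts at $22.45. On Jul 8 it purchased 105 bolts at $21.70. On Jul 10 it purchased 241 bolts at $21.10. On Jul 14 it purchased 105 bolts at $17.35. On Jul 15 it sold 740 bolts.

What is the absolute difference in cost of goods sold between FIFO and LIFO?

$167.50

FIFO COGS: 287 @ $21.15 + 331 @ $20.55 + 122 @ $22.45 = $15,611.00
LIFO COGS: 105 @ $17.35 + 241 @ $21.10 + 105 @ $21.70 + 168 @ $22.45 + 121 @ $20.55 = $15,443.50
Difference = |$15,611.00 − $15,443.50| = $167.50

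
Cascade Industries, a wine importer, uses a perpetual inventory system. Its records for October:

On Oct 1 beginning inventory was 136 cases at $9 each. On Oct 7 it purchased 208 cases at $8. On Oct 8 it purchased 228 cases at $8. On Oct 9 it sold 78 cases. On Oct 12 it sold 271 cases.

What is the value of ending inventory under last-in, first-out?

Oct 9, 78 sold [LIFO — newest first]: 78 @ $8 = $624
Oct 12, 271 sold [LIFO — newest first]: 150 @ $8 + 121 @ $8 = $2,168
Total COGS = $624 + $2,168 = $2,792
Ending inventory: 136 @ $9 + 87 @ $8 = $1,920

Ending inventory = $1,920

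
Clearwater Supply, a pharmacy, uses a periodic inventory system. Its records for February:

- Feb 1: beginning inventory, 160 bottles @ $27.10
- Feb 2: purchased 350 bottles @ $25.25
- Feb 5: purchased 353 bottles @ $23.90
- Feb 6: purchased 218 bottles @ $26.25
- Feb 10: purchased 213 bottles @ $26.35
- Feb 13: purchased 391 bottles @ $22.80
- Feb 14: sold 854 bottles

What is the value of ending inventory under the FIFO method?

Feb 14, 854 sold [FIFO — oldest first]: 160 @ $27.10 + 350 @ $25.25 + 344 @ $23.90 = $21,395.10
Ending inventory: 9 @ $23.90 + 218 @ $26.25 + 213 @ $26.35 + 391 @ $22.80 = $20,464.95

Ending inventory = $20,464.95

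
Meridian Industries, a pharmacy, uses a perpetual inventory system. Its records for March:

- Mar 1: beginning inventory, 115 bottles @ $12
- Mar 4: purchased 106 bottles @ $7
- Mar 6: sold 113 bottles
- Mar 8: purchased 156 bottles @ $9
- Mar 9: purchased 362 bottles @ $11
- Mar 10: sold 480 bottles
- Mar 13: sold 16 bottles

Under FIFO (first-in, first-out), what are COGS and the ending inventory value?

Mar 6, 113 sold [FIFO — oldest first]: 113 @ $12 = $1,356
Mar 10, 480 sold [FIFO — oldest first]: 2 @ $12 + 106 @ $7 + 156 @ $9 + 216 @ $11 = $4,546
Mar 13, 16 sold [FIFO — oldest first]: 16 @ $11 = $176
Total COGS = $1,356 + $4,546 + $176 = $6,078
Ending inventory: 130 @ $11 = $1,430
Check: goods available $7,508 = COGS $6,078 + ending $1,430

COGS = $6,078; ending inventory = $1,430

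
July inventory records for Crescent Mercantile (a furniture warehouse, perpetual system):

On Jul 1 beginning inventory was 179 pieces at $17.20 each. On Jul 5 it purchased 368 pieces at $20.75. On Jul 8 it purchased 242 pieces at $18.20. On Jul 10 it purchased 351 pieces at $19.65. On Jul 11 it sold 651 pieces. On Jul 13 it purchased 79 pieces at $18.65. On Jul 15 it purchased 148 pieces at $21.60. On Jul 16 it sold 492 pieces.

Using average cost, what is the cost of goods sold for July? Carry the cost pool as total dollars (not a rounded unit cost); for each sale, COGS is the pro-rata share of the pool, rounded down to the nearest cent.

After Jul 1: 179 on hand, pool $3,078.80 (≈ $17.2000 each)
After Jul 5: 547 on hand, pool $10,714.80 (≈ $19.5883 each)
After Jul 8: 789 on hand, pool $15,119.20 (≈ $19.1625 each)
After Jul 10: 1140 on hand, pool $22,016.35 (≈ $19.3126 each)
Jul 11, sell 651: 651/1140 × $22,016.35 → $12,572.49
After Jul 13: 568 on hand, pool $10,917.21 (≈ $19.2204 each)
After Jul 15: 716 on hand, pool $14,114.01 (≈ $19.7123 each)
Jul 16, sell 492: 492/716 × $14,114.01 → $9,698.45
Total COGS = $12,572.49 + $9,698.45 = $22,270.94
Ending inventory (cost pool remaining) = $4,415.56

COGS = $22,270.94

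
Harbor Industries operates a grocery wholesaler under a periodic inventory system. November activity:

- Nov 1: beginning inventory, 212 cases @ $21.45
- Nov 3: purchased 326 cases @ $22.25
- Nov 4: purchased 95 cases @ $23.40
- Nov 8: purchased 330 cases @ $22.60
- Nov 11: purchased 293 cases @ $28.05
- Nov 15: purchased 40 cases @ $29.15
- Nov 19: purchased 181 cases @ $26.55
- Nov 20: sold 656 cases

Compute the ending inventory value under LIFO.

Nov 20, 656 sold [LIFO — newest first]: 181 @ $26.55 + 40 @ $29.15 + 293 @ $28.05 + 142 @ $22.60 = $17,399.40
Ending inventory: 212 @ $21.45 + 326 @ $22.25 + 95 @ $23.40 + 188 @ $22.60 = $18,272.70

Ending inventory = $18,272.70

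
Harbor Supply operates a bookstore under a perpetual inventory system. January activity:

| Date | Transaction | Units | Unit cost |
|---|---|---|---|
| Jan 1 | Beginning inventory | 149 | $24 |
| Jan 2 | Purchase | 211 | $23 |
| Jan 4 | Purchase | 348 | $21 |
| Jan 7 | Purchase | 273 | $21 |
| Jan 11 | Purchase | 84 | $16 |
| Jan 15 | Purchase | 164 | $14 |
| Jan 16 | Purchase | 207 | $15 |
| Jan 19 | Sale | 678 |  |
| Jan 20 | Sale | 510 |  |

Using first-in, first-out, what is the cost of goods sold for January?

Jan 19, 678 sold [FIFO — oldest first]: 149 @ $24 + 211 @ $23 + 318 @ $21 = $15,107
Jan 20, 510 sold [FIFO — oldest first]: 30 @ $21 + 273 @ $21 + 84 @ $16 + 123 @ $14 = $9,429
Total COGS = $15,107 + $9,429 = $24,536
Ending inventory: 41 @ $14 + 207 @ $15 = $3,679
Check: goods available $28,215 = COGS $24,536 + ending $3,679

COGS = $24,536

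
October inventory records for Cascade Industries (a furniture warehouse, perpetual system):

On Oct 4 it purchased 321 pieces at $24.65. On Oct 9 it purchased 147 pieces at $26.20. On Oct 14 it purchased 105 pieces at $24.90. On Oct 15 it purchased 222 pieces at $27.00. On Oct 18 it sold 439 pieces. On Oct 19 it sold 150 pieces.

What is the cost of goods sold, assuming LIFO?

COGS = $15,294.65

Oct 18, 439 sold [LIFO — newest first]: 222 @ $27.00 + 105 @ $24.90 + 112 @ $26.20 = $11,542.90
Oct 19, 150 sold [LIFO — newest first]: 35 @ $26.20 + 115 @ $24.65 = $3,751.75
Total COGS = $11,542.90 + $3,751.75 = $15,294.65
Ending inventory: 206 @ $24.65 = $5,077.90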